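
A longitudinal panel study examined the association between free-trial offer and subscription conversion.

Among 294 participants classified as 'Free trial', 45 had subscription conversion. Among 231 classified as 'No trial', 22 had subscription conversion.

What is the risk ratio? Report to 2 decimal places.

1.61

From the description: a = 45, b = 249, c = 22, d = 209.
Risk in exposed = 45/294 = 0.15306; risk in unexposed = 22/231 = 0.09524.
RR = 0.15306 / 0.09524 = 1.60714
The risk among the exposed is 1.61 times that among the unexposed.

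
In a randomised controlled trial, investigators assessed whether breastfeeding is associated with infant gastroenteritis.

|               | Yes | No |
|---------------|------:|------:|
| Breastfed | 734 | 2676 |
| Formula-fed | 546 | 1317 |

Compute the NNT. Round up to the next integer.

13

Risk in treated group = 734/3410 = 0.21525; risk in control = 546/1863 = 0.29308.
Absolute risk reduction = 0.29308 − 0.21525 = 0.07783
NNT = 1 / ARR = 1 / 0.07783 = 12.849 → round up → 13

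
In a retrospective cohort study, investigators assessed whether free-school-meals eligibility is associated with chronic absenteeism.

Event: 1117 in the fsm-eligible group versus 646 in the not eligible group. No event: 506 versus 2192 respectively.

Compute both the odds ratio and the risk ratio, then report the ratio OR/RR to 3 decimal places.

2.477

From the description: a = 1117, b = 506, c = 646, d = 2192.
OR = (1117·2192)/(506·646) = 2448464/326876 = 7.49050
Risk in exposed = 1117/1623 = 0.68823; risk in unexposed = 646/2838 = 0.22763; RR = 3.02353
OR/RR = 7.49050 / 3.02353 = 2.47740
The outcome is not rare, so the OR lies further from 1 than the RR.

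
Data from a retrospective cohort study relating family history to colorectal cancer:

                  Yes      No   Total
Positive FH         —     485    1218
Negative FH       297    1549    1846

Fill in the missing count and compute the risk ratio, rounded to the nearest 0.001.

The missing cell is in the exposed row: 1218 − 485 = 733.
So a = 733, b = 485, c = 297, d = 1549.
RR = [a/(a+b)] / [c/(c+d)] = (733/1218) / (297/1846) = 0.60181/0.16089 = 3.74052

3.741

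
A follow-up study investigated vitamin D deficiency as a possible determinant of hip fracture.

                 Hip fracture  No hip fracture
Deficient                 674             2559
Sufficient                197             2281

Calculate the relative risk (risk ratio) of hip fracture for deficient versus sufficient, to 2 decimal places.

2.62

Cells: a = 674, b = 2559, c = 197, d = 2281.
Risk in exposed = 674/3233 = 0.20848; risk in unexposed = 197/2478 = 0.07950.
RR = 0.20848 / 0.07950 = 2.62234
The risk among the exposed is 2.62 times that among the unexposed.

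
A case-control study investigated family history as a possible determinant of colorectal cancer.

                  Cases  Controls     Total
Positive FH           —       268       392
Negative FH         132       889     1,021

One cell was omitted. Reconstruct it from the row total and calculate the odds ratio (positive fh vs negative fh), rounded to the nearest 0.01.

The missing cell is in the exposed row: 392 − 268 = 124.
So a = 124, b = 268, c = 132, d = 889.
OR = (a·d)/(b·c) = (124 × 889) / (268 × 132) = 110236 / 35376 = 3.11612

3.12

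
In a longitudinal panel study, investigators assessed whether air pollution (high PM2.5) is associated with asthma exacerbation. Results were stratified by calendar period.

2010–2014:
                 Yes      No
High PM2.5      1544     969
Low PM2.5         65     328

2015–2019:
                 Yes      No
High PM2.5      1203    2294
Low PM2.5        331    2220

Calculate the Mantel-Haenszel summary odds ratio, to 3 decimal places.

4.183

OR_MH = Σ(aᵢdᵢ/nᵢ) / Σ(bᵢcᵢ/nᵢ), where nᵢ is the stratum total.
Stratum 1 (2010–2014): n = 2906; a·d/n = 1544·328/2906 = 174.2712; b·c/n = 969·65/2906 = 21.6741
Stratum 2 (2015–2019): n = 6048; a·d/n = 1203·2220/6048 = 441.5774; b·c/n = 2294·331/6048 = 125.5479
OR_MH = (174.2712 + 441.5774) / (21.6741 + 125.5479) = 615.8485 / 147.2221 = 4.18313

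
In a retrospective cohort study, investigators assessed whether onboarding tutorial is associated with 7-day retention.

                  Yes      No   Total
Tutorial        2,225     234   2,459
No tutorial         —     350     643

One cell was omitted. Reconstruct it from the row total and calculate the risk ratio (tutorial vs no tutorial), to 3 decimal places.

The missing cell is in the unexposed row: 643 − 350 = 293.
So a = 2225, b = 234, c = 293, d = 350.
RR = [a/(a+b)] / [c/(c+d)] = (2225/2459) / (293/643) = 0.90484/0.45568 = 1.98571

1.986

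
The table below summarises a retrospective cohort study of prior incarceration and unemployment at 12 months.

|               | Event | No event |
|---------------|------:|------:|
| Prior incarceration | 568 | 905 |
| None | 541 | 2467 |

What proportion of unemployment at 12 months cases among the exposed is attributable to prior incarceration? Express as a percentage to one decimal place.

Cells: a = 568, b = 905, c = 541, d = 2467.
Risk in exposed = 568/1473 = 0.38561; risk in unexposed = 541/3008 = 0.17985.
RR = 0.38561/0.17985 = 2.14401
AR% = (RR − 1)/RR × 100 = (2.14401 − 1)/2.14401 × 100 = 53.3584%

53.4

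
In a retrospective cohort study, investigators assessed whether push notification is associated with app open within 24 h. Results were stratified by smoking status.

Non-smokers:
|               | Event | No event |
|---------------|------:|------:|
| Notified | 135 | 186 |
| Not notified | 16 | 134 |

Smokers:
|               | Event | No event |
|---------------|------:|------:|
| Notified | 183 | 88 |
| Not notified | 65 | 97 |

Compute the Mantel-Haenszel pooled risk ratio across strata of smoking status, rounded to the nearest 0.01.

RR_MH = Σ(aᵢ·n₀ᵢ/nᵢ) / Σ(cᵢ·n₁ᵢ/nᵢ), with n₁ᵢ = aᵢ+bᵢ (exposed), n₀ᵢ = cᵢ+dᵢ (unexposed), nᵢ = n₁ᵢ+n₀ᵢ.
Stratum 1 (Non-smokers): n₁ = 321, n₀ = 150, n = 471; a·n₀/n = 135·150/471 = 42.9936; c·n₁/n = 16·321/471 = 10.9045
Stratum 2 (Smokers): n₁ = 271, n₀ = 162, n = 433; a·n₀/n = 183·162/433 = 68.4665; c·n₁/n = 65·271/433 = 40.6813
RR_MH = (42.9936 + 68.4665) / (10.9045 + 40.6813) = 111.4601 / 51.5858 = 2.16068

2.16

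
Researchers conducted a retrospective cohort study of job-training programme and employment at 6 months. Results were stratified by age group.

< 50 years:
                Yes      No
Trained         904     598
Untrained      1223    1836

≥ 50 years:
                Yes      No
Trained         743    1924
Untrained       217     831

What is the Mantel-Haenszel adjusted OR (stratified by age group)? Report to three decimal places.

OR_MH = Σ(aᵢdᵢ/nᵢ) / Σ(bᵢcᵢ/nᵢ), where nᵢ is the stratum total.
Stratum 1 (< 50 years): n = 4561; a·d/n = 904·1836/4561 = 363.8991; b·c/n = 598·1223/4561 = 160.3495
Stratum 2 (≥ 50 years): n = 3715; a·d/n = 743·831/3715 = 166.2000; b·c/n = 1924·217/3715 = 112.3844
OR_MH = (363.8991 + 166.2000) / (160.3495 + 112.3844) = 530.0991 / 272.7339 = 1.94365

1.944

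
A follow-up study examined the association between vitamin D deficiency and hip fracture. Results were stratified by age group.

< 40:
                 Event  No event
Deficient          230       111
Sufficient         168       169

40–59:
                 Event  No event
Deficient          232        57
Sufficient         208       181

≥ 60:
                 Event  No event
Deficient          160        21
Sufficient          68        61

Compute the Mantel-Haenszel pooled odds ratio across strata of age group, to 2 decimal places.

3.04

OR_MH = Σ(aᵢdᵢ/nᵢ) / Σ(bᵢcᵢ/nᵢ), where nᵢ is the stratum total.
Stratum 1 (< 40): n = 678; a·d/n = 230·169/678 = 57.3304; b·c/n = 111·168/678 = 27.5044
Stratum 2 (40–59): n = 678; a·d/n = 232·181/678 = 61.9351; b·c/n = 57·208/678 = 17.4867
Stratum 3 (≥ 60): n = 310; a·d/n = 160·61/310 = 31.4839; b·c/n = 21·68/310 = 4.6065
OR_MH = (57.3304 + 61.9351 + 31.4839) / (27.5044 + 17.4867 + 4.6065) = 150.7494 / 49.5976 = 3.03945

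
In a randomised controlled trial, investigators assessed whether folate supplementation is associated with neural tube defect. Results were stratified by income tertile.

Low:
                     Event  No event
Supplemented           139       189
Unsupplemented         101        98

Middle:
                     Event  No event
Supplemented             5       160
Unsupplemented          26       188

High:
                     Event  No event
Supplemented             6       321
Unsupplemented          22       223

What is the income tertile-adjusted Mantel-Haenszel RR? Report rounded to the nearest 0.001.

RR_MH = Σ(aᵢ·n₀ᵢ/nᵢ) / Σ(cᵢ·n₁ᵢ/nᵢ), with n₁ᵢ = aᵢ+bᵢ (exposed), n₀ᵢ = cᵢ+dᵢ (unexposed), nᵢ = n₁ᵢ+n₀ᵢ.
Stratum 1 (Low): n₁ = 328, n₀ = 199, n = 527; a·n₀/n = 139·199/527 = 52.4877; c·n₁/n = 101·328/527 = 62.8615
Stratum 2 (Middle): n₁ = 165, n₀ = 214, n = 379; a·n₀/n = 5·214/379 = 2.8232; c·n₁/n = 26·165/379 = 11.3193
Stratum 3 (High): n₁ = 327, n₀ = 245, n = 572; a·n₀/n = 6·245/572 = 2.5699; c·n₁/n = 22·327/572 = 12.5769
RR_MH = (52.4877 + 2.8232 + 2.5699) / (62.8615 + 11.3193 + 12.5769) = 57.8808 / 86.7577 = 0.66716

0.667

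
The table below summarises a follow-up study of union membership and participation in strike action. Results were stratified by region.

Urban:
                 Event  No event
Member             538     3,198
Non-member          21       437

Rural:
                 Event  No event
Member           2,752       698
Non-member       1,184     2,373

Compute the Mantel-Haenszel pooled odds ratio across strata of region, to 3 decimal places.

7.376

OR_MH = Σ(aᵢdᵢ/nᵢ) / Σ(bᵢcᵢ/nᵢ), where nᵢ is the stratum total.
Stratum 1 (Urban): n = 4194; a·d/n = 538·437/4194 = 56.0577; b·c/n = 3198·21/4194 = 16.0129
Stratum 2 (Rural): n = 7007; a·d/n = 2752·2373/7007 = 931.9960; b·c/n = 698·1184/7007 = 117.9438
OR_MH = (56.0577 + 931.9960) / (16.0129 + 117.9438) = 988.0537 / 133.9566 = 7.37592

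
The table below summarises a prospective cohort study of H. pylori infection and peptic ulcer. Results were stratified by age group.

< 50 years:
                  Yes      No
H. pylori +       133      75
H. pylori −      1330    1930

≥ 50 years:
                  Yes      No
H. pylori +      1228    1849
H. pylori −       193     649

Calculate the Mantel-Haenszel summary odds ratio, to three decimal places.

OR_MH = Σ(aᵢdᵢ/nᵢ) / Σ(bᵢcᵢ/nᵢ), where nᵢ is the stratum total.
Stratum 1 (< 50 years): n = 3468; a·d/n = 133·1930/3468 = 74.0167; b·c/n = 75·1330/3468 = 28.7630
Stratum 2 (≥ 50 years): n = 3919; a·d/n = 1228·649/3919 = 203.3611; b·c/n = 1849·193/3919 = 91.0582
OR_MH = (74.0167 + 203.3611) / (28.7630 + 91.0582) = 277.3778 / 119.8212 = 2.31493

2.315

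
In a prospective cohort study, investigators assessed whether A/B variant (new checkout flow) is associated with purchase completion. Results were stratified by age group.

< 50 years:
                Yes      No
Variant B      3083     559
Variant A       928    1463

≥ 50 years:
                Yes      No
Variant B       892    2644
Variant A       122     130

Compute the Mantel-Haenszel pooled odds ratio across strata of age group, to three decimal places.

OR_MH = Σ(aᵢdᵢ/nᵢ) / Σ(bᵢcᵢ/nᵢ), where nᵢ is the stratum total.
Stratum 1 (< 50 years): n = 6033; a·d/n = 3083·1463/6033 = 747.6262; b·c/n = 559·928/6033 = 85.9857
Stratum 2 (≥ 50 years): n = 3788; a·d/n = 892·130/3788 = 30.6125; b·c/n = 2644·122/3788 = 85.1552
OR_MH = (747.6262 + 30.6125) / (85.9857 + 85.1552) = 778.2387 / 171.1410 = 4.54735

4.547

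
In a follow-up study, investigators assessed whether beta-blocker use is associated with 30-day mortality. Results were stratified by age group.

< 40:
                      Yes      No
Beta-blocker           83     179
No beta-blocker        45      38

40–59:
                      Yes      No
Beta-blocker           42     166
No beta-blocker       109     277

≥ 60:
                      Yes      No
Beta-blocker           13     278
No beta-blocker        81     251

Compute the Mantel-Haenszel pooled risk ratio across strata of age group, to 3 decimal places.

0.492

RR_MH = Σ(aᵢ·n₀ᵢ/nᵢ) / Σ(cᵢ·n₁ᵢ/nᵢ), with n₁ᵢ = aᵢ+bᵢ (exposed), n₀ᵢ = cᵢ+dᵢ (unexposed), nᵢ = n₁ᵢ+n₀ᵢ.
Stratum 1 (< 40): n₁ = 262, n₀ = 83, n = 345; a·n₀/n = 83·83/345 = 19.9681; c·n₁/n = 45·262/345 = 34.1739
Stratum 2 (40–59): n₁ = 208, n₀ = 386, n = 594; a·n₀/n = 42·386/594 = 27.2929; c·n₁/n = 109·208/594 = 38.1684
Stratum 3 (≥ 60): n₁ = 291, n₀ = 332, n = 623; a·n₀/n = 13·332/623 = 6.9278; c·n₁/n = 81·291/623 = 37.8347
RR_MH = (19.9681 + 27.2929 + 6.9278) / (34.1739 + 38.1684 + 37.8347) = 54.1888 / 110.1769 = 0.49183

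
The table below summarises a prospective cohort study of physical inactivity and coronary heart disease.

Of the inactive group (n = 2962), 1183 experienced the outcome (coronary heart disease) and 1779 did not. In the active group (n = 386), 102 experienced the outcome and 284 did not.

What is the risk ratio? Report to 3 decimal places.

From the description: a = 1183, b = 1779, c = 102, d = 284.
Risk in exposed = 1183/2962 = 0.39939; risk in unexposed = 102/386 = 0.26425.
RR = 0.39939 / 0.26425 = 1.51143
The risk among the exposed is 1.51 times that among the unexposed.

1.511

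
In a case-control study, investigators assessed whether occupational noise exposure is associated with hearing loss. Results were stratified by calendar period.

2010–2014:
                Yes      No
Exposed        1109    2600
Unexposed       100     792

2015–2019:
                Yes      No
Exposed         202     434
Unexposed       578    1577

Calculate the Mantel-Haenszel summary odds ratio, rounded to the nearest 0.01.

2.08

OR_MH = Σ(aᵢdᵢ/nᵢ) / Σ(bᵢcᵢ/nᵢ), where nᵢ is the stratum total.
Stratum 1 (2010–2014): n = 4601; a·d/n = 1109·792/4601 = 190.8994; b·c/n = 2600·100/4601 = 56.5095
Stratum 2 (2015–2019): n = 2791; a·d/n = 202·1577/2791 = 114.1362; b·c/n = 434·578/2791 = 89.8789
OR_MH = (190.8994 + 114.1362) / (56.5095 + 89.8789) = 305.0355 / 146.3884 = 2.08374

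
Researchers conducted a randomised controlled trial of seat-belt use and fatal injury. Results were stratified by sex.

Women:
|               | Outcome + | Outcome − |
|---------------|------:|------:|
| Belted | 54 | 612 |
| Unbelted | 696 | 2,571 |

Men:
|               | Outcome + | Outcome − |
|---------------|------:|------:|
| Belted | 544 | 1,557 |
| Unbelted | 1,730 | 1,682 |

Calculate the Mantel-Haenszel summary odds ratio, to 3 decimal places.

OR_MH = Σ(aᵢdᵢ/nᵢ) / Σ(bᵢcᵢ/nᵢ), where nᵢ is the stratum total.
Stratum 1 (Women): n = 3933; a·d/n = 54·2571/3933 = 35.2998; b·c/n = 612·696/3933 = 108.3021
Stratum 2 (Men): n = 5513; a·d/n = 544·1682/5513 = 165.9728; b·c/n = 1557·1730/5513 = 488.5924
OR_MH = (35.2998 + 165.9728) / (108.3021 + 488.5924) = 201.2726 / 596.8945 = 0.33720

0.337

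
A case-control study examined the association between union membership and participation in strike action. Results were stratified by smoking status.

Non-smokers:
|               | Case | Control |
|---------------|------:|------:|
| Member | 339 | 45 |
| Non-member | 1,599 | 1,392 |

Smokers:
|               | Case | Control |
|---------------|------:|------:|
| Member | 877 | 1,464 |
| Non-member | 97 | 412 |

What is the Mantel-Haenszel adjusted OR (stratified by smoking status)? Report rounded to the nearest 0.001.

3.747

OR_MH = Σ(aᵢdᵢ/nᵢ) / Σ(bᵢcᵢ/nᵢ), where nᵢ is the stratum total.
Stratum 1 (Non-smokers): n = 3375; a·d/n = 339·1392/3375 = 139.8187; b·c/n = 45·1599/3375 = 21.3200
Stratum 2 (Smokers): n = 2850; a·d/n = 877·412/2850 = 126.7804; b·c/n = 1464·97/2850 = 49.8274
OR_MH = (139.8187 + 126.7804) / (21.3200 + 49.8274) = 266.5990 / 71.1474 = 3.74714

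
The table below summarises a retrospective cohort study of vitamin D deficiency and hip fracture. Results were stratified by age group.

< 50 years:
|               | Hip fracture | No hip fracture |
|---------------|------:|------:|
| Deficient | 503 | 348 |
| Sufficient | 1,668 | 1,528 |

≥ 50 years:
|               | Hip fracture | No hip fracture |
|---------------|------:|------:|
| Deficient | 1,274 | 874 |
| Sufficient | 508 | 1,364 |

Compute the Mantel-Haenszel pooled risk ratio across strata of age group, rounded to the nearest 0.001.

RR_MH = Σ(aᵢ·n₀ᵢ/nᵢ) / Σ(cᵢ·n₁ᵢ/nᵢ), with n₁ᵢ = aᵢ+bᵢ (exposed), n₀ᵢ = cᵢ+dᵢ (unexposed), nᵢ = n₁ᵢ+n₀ᵢ.
Stratum 1 (< 50 years): n₁ = 851, n₀ = 3196, n = 4047; a·n₀/n = 503·3196/4047 = 397.2296; c·n₁/n = 1668·851/4047 = 350.7457
Stratum 2 (≥ 50 years): n₁ = 2148, n₀ = 1872, n = 4020; a·n₀/n = 1274·1872/4020 = 593.2657; c·n₁/n = 508·2148/4020 = 271.4388
RR_MH = (397.2296 + 593.2657) / (350.7457 + 271.4388) = 990.4952 / 622.1845 = 1.59196

1.592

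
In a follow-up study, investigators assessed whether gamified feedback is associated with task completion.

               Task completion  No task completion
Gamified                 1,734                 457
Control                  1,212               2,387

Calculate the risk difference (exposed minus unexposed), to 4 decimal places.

Cells: a = 1734, b = 457, c = 1212, d = 2387.
Risk in exposed = 1734/2191 = 0.791419; risk in unexposed = 1212/3599 = 0.336760.
Risk difference = 0.791419 − 0.336760 = 0.454659

0.4547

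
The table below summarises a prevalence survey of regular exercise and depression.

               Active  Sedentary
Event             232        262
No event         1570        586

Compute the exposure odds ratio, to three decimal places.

Reading the table with exposure as columns: a = 232 (Active, case), b = 1570 (Active, non-case), c = 262 (Sedentary, case), d = 586.
OR = (a·d)/(b·c) = (232 × 586) / (1570 × 262) = 135952 / 411340 = 0.33051
Exposure is associated with lower odds of depression (OR = 0.33 < 1).

0.331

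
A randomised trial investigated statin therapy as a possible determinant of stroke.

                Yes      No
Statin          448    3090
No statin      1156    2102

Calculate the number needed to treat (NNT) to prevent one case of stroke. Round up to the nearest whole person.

5

Risk in treated group = 448/3538 = 0.12663; risk in control = 1156/3258 = 0.35482.
Absolute risk reduction = 0.35482 − 0.12663 = 0.22819
NNT = 1 / ARR = 1 / 0.22819 = 4.382 → round up → 5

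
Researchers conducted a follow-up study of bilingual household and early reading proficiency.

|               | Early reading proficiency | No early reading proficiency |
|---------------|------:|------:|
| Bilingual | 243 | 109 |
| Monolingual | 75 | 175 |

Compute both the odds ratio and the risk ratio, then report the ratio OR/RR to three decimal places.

2.261

Cells: a = 243, b = 109, c = 75, d = 175.
OR = (243·175)/(109·75) = 42525/8175 = 5.20183
Risk in exposed = 243/352 = 0.69034; risk in unexposed = 75/250 = 0.30000; RR = 2.30114
OR/RR = 5.20183 / 2.30114 = 2.26055
The outcome is not rare, so the OR lies further from 1 than the RR.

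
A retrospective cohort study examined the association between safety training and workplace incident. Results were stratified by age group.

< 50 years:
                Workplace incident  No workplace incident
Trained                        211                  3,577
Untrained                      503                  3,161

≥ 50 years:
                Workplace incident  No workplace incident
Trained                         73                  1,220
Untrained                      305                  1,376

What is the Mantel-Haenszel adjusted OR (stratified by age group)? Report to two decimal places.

0.34

OR_MH = Σ(aᵢdᵢ/nᵢ) / Σ(bᵢcᵢ/nᵢ), where nᵢ is the stratum total.
Stratum 1 (< 50 years): n = 7452; a·d/n = 211·3161/7452 = 89.5023; b·c/n = 3577·503/7452 = 241.4427
Stratum 2 (≥ 50 years): n = 2974; a·d/n = 73·1376/2974 = 33.7754; b·c/n = 1220·305/2974 = 125.1177
OR_MH = (89.5023 + 33.7754) / (241.4427 + 125.1177) = 123.2777 / 366.5604 = 0.33631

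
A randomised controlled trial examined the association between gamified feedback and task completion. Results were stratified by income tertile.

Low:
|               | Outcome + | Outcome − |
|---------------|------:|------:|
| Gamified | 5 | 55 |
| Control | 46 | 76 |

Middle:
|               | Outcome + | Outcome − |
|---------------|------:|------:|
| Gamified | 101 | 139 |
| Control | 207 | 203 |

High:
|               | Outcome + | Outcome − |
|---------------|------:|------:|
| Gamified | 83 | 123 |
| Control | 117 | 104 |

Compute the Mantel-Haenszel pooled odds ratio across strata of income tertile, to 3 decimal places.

OR_MH = Σ(aᵢdᵢ/nᵢ) / Σ(bᵢcᵢ/nᵢ), where nᵢ is the stratum total.
Stratum 1 (Low): n = 182; a·d/n = 5·76/182 = 2.0879; b·c/n = 55·46/182 = 13.9011
Stratum 2 (Middle): n = 650; a·d/n = 101·203/650 = 31.5431; b·c/n = 139·207/650 = 44.2662
Stratum 3 (High): n = 427; a·d/n = 83·104/427 = 20.2155; b·c/n = 123·117/427 = 33.7026
OR_MH = (2.0879 + 31.5431 + 20.2155) / (13.9011 + 44.2662 + 33.7026) = 53.8464 / 91.8698 = 0.58612

0.586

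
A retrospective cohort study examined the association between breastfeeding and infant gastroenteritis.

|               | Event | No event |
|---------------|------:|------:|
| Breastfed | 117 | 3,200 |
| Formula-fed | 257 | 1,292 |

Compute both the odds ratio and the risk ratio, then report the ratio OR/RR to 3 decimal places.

Cells: a = 117, b = 3200, c = 257, d = 1292.
OR = (117·1292)/(3200·257) = 151164/822400 = 0.18381
Risk in exposed = 117/3317 = 0.03527; risk in unexposed = 257/1549 = 0.16591; RR = 0.21260
OR/RR = 0.18381 / 0.21260 = 0.86458
The outcome is not rare, so the OR lies further from 1 than the RR.

0.865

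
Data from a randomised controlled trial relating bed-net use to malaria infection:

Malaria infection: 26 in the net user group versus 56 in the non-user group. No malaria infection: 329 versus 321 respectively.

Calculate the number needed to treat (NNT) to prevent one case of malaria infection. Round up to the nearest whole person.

Risk in treated group = 26/355 = 0.07324; risk in control = 56/377 = 0.14854.
Absolute risk reduction = 0.14854 − 0.07324 = 0.07530
NNT = 1 / ARR = 1 / 0.07530 = 13.280 → round up → 14

14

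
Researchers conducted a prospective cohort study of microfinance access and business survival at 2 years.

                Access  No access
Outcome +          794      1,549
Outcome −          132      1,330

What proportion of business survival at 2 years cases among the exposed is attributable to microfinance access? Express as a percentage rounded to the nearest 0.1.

Reading the table with exposure as columns: a = 794 (Access, case), b = 132 (Access, non-case), c = 1549 (No access, case), d = 1330.
Risk in exposed = 794/926 = 0.85745; risk in unexposed = 1549/2879 = 0.53803.
RR = 0.85745/0.53803 = 1.59368
AR% = (RR − 1)/RR × 100 = (1.59368 − 1)/1.59368 × 100 = 37.2519%

37.3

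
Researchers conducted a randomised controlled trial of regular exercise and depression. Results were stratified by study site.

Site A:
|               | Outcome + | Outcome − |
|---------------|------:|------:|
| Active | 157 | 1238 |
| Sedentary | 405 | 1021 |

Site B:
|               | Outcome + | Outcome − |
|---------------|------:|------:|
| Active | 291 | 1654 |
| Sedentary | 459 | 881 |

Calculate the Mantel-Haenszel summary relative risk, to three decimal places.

0.420

RR_MH = Σ(aᵢ·n₀ᵢ/nᵢ) / Σ(cᵢ·n₁ᵢ/nᵢ), with n₁ᵢ = aᵢ+bᵢ (exposed), n₀ᵢ = cᵢ+dᵢ (unexposed), nᵢ = n₁ᵢ+n₀ᵢ.
Stratum 1 (Site A): n₁ = 1395, n₀ = 1426, n = 2821; a·n₀/n = 157·1426/2821 = 79.3626; c·n₁/n = 405·1395/2821 = 200.2747
Stratum 2 (Site B): n₁ = 1945, n₀ = 1340, n = 3285; a·n₀/n = 291·1340/3285 = 118.7032; c·n₁/n = 459·1945/3285 = 271.7671
RR_MH = (79.3626 + 118.7032) / (200.2747 + 271.7671) = 198.0658 / 472.0418 = 0.41959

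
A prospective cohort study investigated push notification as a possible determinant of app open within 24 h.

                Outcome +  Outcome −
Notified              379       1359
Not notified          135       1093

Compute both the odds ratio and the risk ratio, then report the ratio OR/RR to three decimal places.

Cells: a = 379, b = 1359, c = 135, d = 1093.
OR = (379·1093)/(1359·135) = 414247/183465 = 2.25791
Risk in exposed = 379/1738 = 0.21807; risk in unexposed = 135/1228 = 0.10993; RR = 1.98360
OR/RR = 2.25791 / 1.98360 = 1.13829
The outcome is not rare, so the OR lies further from 1 than the RR.

1.138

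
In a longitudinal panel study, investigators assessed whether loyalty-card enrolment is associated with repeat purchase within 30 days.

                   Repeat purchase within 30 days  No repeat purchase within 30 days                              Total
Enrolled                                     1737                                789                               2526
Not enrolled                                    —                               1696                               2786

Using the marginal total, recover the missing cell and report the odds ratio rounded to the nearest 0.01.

The missing cell is in the unexposed row: 2786 − 1696 = 1090.
So a = 1737, b = 789, c = 1090, d = 1696.
OR = (a·d)/(b·c) = (1737 × 1696) / (789 × 1090) = 2945952 / 860010 = 3.42549

3.43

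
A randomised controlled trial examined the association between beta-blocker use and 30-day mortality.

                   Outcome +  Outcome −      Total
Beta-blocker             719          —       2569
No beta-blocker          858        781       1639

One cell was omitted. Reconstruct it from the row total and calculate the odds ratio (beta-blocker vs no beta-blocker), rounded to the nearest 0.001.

0.354

The missing cell is in the exposed row: 2569 − 719 = 1850.
So a = 719, b = 1850, c = 858, d = 781.
OR = (a·d)/(b·c) = (719 × 781) / (1850 × 858) = 561539 / 1587300 = 0.35377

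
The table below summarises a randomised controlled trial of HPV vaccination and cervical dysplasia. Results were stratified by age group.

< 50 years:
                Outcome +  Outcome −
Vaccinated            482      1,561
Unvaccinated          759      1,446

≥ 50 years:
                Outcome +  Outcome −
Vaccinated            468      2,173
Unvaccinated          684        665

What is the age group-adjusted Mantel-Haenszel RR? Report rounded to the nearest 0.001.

0.499

RR_MH = Σ(aᵢ·n₀ᵢ/nᵢ) / Σ(cᵢ·n₁ᵢ/nᵢ), with n₁ᵢ = aᵢ+bᵢ (exposed), n₀ᵢ = cᵢ+dᵢ (unexposed), nᵢ = n₁ᵢ+n₀ᵢ.
Stratum 1 (< 50 years): n₁ = 2043, n₀ = 2205, n = 4248; a·n₀/n = 482·2205/4248 = 250.1907; c·n₁/n = 759·2043/4248 = 365.0275
Stratum 2 (≥ 50 years): n₁ = 2641, n₀ = 1349, n = 3990; a·n₀/n = 468·1349/3990 = 158.2286; c·n₁/n = 684·2641/3990 = 452.7429
RR_MH = (250.1907 + 158.2286) / (365.0275 + 452.7429) = 408.4192 / 817.7704 = 0.49943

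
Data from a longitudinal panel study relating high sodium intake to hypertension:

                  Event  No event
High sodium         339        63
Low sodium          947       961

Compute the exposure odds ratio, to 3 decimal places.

5.461

Cells: a = 339, b = 63, c = 947, d = 961.
OR = (a·d)/(b·c) = (339 × 961) / (63 × 947) = 325779 / 59661 = 5.46050
The odds of hypertension are about 5.46 times as high in the high sodium group.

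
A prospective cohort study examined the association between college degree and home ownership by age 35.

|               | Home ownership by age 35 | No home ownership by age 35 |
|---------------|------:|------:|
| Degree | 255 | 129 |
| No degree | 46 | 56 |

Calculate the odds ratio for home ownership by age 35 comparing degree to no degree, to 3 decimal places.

Cells: a = 255, b = 129, c = 46, d = 56.
OR = (a·d)/(b·c) = (255 × 56) / (129 × 46) = 14280 / 5934 = 2.40647
The odds of home ownership by age 35 are about 2.41 times as high in the degree group.

2.406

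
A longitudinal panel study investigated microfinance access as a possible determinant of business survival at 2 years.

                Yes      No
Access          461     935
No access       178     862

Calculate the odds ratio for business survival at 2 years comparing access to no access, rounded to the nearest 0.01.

2.39

Cells: a = 461, b = 935, c = 178, d = 862.
OR = (a·d)/(b·c) = (461 × 862) / (935 × 178) = 397382 / 166430 = 2.38768
The odds of business survival at 2 years are about 2.39 times as high in the access group.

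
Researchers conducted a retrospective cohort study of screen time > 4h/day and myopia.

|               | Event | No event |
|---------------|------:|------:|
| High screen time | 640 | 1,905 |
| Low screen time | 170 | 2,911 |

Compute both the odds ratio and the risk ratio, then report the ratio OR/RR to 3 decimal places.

1.262

Cells: a = 640, b = 1905, c = 170, d = 2911.
OR = (640·2911)/(1905·170) = 1863040/323850 = 5.75279
Risk in exposed = 640/2545 = 0.25147; risk in unexposed = 170/3081 = 0.05518; RR = 4.55759
OR/RR = 5.75279 / 4.55759 = 1.26224
The outcome is not rare, so the OR lies further from 1 than the RR.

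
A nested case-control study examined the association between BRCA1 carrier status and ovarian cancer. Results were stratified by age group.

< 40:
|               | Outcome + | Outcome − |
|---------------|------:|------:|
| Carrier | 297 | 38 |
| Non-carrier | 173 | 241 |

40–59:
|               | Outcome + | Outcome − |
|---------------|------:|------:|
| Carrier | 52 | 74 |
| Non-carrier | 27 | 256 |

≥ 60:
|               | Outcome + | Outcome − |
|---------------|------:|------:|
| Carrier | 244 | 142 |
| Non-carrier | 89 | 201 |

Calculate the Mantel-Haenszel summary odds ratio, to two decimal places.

6.20

OR_MH = Σ(aᵢdᵢ/nᵢ) / Σ(bᵢcᵢ/nᵢ), where nᵢ is the stratum total.
Stratum 1 (< 40): n = 749; a·d/n = 297·241/749 = 95.5634; b·c/n = 38·173/749 = 8.7770
Stratum 2 (40–59): n = 409; a·d/n = 52·256/409 = 32.5477; b·c/n = 74·27/409 = 4.8851
Stratum 3 (≥ 60): n = 676; a·d/n = 244·201/676 = 72.5503; b·c/n = 142·89/676 = 18.6953
OR_MH = (95.5634 + 32.5477 + 72.5503) / (8.7770 + 4.8851 + 18.6953) = 200.6614 / 32.3574 = 6.20141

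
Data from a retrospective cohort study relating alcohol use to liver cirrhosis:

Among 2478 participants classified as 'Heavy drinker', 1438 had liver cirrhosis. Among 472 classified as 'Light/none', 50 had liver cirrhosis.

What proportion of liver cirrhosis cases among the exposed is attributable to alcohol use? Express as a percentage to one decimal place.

81.7

From the description: a = 1438, b = 1040, c = 50, d = 422.
Risk in exposed = 1438/2478 = 0.58031; risk in unexposed = 50/472 = 0.10593.
RR = 0.58031/0.10593 = 5.47810
AR% = (RR − 1)/RR × 100 = (5.47810 − 1)/5.47810 × 100 = 81.7455%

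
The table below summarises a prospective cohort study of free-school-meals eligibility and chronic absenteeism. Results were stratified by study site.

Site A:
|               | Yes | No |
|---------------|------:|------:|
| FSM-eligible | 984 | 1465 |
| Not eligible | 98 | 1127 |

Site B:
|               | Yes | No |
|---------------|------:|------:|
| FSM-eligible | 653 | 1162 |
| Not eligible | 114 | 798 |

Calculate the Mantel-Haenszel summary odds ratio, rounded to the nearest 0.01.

5.62

OR_MH = Σ(aᵢdᵢ/nᵢ) / Σ(bᵢcᵢ/nᵢ), where nᵢ is the stratum total.
Stratum 1 (Site A): n = 3674; a·d/n = 984·1127/3674 = 301.8421; b·c/n = 1465·98/3674 = 39.0773
Stratum 2 (Site B): n = 2727; a·d/n = 653·798/2727 = 191.0869; b·c/n = 1162·114/2727 = 48.5765
OR_MH = (301.8421 + 191.0869) / (39.0773 + 48.5765) = 492.9290 / 87.6538 = 5.62359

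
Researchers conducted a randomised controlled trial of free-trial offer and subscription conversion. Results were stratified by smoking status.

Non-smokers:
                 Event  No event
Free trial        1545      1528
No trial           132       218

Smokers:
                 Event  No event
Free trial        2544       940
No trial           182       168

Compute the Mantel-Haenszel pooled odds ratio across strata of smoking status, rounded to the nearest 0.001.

OR_MH = Σ(aᵢdᵢ/nᵢ) / Σ(bᵢcᵢ/nᵢ), where nᵢ is the stratum total.
Stratum 1 (Non-smokers): n = 3423; a·d/n = 1545·218/3423 = 98.3961; b·c/n = 1528·132/3423 = 58.9238
Stratum 2 (Smokers): n = 3834; a·d/n = 2544·168/3834 = 111.4742; b·c/n = 940·182/3834 = 44.6218
OR_MH = (98.3961 + 111.4742) / (58.9238 + 44.6218) = 209.8703 / 103.5456 = 2.02684

2.027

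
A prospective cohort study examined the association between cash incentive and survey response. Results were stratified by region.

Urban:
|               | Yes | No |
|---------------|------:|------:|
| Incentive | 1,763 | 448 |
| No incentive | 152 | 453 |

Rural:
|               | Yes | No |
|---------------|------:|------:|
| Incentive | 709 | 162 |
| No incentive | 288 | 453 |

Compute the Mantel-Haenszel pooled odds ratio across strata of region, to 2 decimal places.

OR_MH = Σ(aᵢdᵢ/nᵢ) / Σ(bᵢcᵢ/nᵢ), where nᵢ is the stratum total.
Stratum 1 (Urban): n = 2816; a·d/n = 1763·453/2816 = 283.6076; b·c/n = 448·152/2816 = 24.1818
Stratum 2 (Rural): n = 1612; a·d/n = 709·453/1612 = 199.2413; b·c/n = 162·288/1612 = 28.9429
OR_MH = (283.6076 + 199.2413) / (24.1818 + 28.9429) = 482.8489 / 53.1247 = 9.08896

9.09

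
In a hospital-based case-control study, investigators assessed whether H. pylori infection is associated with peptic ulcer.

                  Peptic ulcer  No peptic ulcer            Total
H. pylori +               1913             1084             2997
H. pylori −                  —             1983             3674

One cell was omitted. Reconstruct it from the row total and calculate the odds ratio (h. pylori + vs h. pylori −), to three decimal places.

The missing cell is in the unexposed row: 3674 − 1983 = 1691.
So a = 1913, b = 1084, c = 1691, d = 1983.
OR = (a·d)/(b·c) = (1913 × 1983) / (1084 × 1691) = 3793479 / 1833044 = 2.06950

2.069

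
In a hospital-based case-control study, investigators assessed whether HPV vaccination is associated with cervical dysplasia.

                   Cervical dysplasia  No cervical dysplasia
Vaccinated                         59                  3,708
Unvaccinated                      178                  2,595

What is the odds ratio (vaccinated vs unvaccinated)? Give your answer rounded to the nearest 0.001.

0.232

Cells: a = 59, b = 3708, c = 178, d = 2595.
OR = (a·d)/(b·c) = (59 × 2595) / (3708 × 178) = 153105 / 660024 = 0.23197
Exposure is associated with lower odds of cervical dysplasia (OR = 0.23 < 1).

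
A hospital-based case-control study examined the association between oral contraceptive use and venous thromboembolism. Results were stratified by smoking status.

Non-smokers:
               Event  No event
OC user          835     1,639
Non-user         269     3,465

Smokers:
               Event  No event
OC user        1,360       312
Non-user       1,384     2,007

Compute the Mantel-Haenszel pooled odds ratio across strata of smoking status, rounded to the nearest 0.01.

6.43

OR_MH = Σ(aᵢdᵢ/nᵢ) / Σ(bᵢcᵢ/nᵢ), where nᵢ is the stratum total.
Stratum 1 (Non-smokers): n = 6208; a·d/n = 835·3465/6208 = 466.0559; b·c/n = 1639·269/6208 = 71.0198
Stratum 2 (Smokers): n = 5063; a·d/n = 1360·2007/5063 = 539.1112; b·c/n = 312·1384/5063 = 85.2870
OR_MH = (466.0559 + 539.1112) / (71.0198 + 85.2870) = 1005.1671 / 156.3068 = 6.43073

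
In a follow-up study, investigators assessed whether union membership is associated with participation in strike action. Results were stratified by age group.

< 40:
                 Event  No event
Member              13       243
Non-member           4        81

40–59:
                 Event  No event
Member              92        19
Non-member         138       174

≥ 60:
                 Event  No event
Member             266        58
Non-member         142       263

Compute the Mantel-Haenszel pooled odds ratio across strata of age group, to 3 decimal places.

OR_MH = Σ(aᵢdᵢ/nᵢ) / Σ(bᵢcᵢ/nᵢ), where nᵢ is the stratum total.
Stratum 1 (< 40): n = 341; a·d/n = 13·81/341 = 3.0880; b·c/n = 243·4/341 = 2.8504
Stratum 2 (40–59): n = 423; a·d/n = 92·174/423 = 37.8440; b·c/n = 19·138/423 = 6.1986
Stratum 3 (≥ 60): n = 729; a·d/n = 266·263/729 = 95.9643; b·c/n = 58·142/729 = 11.2977
OR_MH = (3.0880 + 37.8440 + 95.9643) / (2.8504 + 6.1986 + 11.2977) = 136.8963 / 20.3467 = 6.72818

6.728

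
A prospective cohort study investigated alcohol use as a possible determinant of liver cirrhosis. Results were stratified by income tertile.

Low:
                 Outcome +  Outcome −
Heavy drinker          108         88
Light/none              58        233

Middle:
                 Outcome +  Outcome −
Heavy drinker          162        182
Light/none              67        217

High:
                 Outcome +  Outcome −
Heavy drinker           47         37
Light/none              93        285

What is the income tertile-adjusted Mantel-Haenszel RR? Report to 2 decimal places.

RR_MH = Σ(aᵢ·n₀ᵢ/nᵢ) / Σ(cᵢ·n₁ᵢ/nᵢ), with n₁ᵢ = aᵢ+bᵢ (exposed), n₀ᵢ = cᵢ+dᵢ (unexposed), nᵢ = n₁ᵢ+n₀ᵢ.
Stratum 1 (Low): n₁ = 196, n₀ = 291, n = 487; a·n₀/n = 108·291/487 = 64.5339; c·n₁/n = 58·196/487 = 23.3429
Stratum 2 (Middle): n₁ = 344, n₀ = 284, n = 628; a·n₀/n = 162·284/628 = 73.2611; c·n₁/n = 67·344/628 = 36.7006
Stratum 3 (High): n₁ = 84, n₀ = 378, n = 462; a·n₀/n = 47·378/462 = 38.4545; c·n₁/n = 93·84/462 = 16.9091
RR_MH = (64.5339 + 73.2611 + 38.4545) / (23.3429 + 36.7006 + 16.9091) = 176.2496 / 76.9526 = 2.29036

2.29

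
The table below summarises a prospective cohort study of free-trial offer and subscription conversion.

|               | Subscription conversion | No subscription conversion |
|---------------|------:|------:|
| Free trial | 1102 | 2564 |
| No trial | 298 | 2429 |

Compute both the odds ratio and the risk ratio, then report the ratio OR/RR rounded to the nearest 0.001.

Cells: a = 1102, b = 2564, c = 298, d = 2429.
OR = (1102·2429)/(2564·298) = 2676758/764072 = 3.50328
Risk in exposed = 1102/3666 = 0.30060; risk in unexposed = 298/2727 = 0.10928; RR = 2.75079
OR/RR = 3.50328 / 2.75079 = 1.27355
The outcome is not rare, so the OR lies further from 1 than the RR.

1.274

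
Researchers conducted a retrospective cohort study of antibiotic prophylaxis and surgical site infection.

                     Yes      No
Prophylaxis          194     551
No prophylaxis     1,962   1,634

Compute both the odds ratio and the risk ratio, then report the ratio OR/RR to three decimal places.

Cells: a = 194, b = 551, c = 1962, d = 1634.
OR = (194·1634)/(551·1962) = 316996/1081062 = 0.29323
Risk in exposed = 194/745 = 0.26040; risk in unexposed = 1962/3596 = 0.54561; RR = 0.47727
OR/RR = 0.29323 / 0.47727 = 0.61438
The outcome is not rare, so the OR lies further from 1 than the RR.

0.614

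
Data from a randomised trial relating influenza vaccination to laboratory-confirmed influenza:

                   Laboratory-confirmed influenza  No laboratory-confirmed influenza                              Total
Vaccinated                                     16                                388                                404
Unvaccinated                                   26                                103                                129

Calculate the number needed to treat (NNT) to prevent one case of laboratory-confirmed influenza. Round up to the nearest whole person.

Risk in treated group = 16/404 = 0.03960; risk in control = 26/129 = 0.20155.
Absolute risk reduction = 0.20155 − 0.03960 = 0.16195
NNT = 1 / ARR = 1 / 0.16195 = 6.175 → round up → 7

7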